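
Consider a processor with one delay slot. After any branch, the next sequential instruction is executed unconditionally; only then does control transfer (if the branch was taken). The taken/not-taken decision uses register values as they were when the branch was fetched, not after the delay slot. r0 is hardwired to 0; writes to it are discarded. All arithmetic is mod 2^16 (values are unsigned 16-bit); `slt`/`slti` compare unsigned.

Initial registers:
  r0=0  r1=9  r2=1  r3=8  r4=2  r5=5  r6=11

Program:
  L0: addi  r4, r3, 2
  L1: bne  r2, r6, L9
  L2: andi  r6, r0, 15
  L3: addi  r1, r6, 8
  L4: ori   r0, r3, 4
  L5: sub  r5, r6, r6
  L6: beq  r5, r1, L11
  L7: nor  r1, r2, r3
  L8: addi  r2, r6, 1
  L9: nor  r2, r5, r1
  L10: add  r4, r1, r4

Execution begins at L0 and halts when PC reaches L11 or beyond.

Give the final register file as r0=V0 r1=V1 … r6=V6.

  step pc=0: addi  r4, r3, 2  regs=(0,9,1,8,10,5,11)
  step pc=1: bne  r2, r6, L9  cond=T  regs=(0,9,1,8,10,5,11)
  step pc=2: andi  r6, r0, 15  regs=(0,9,1,8,10,5,0)
  step pc=9: nor  r2, r5, r1  regs=(0,9,65522,8,10,5,0)
  step pc=10: add  r4, r1, r4  regs=(0,9,65522,8,19,5,0)

r0=0 r1=9 r2=65522 r3=8 r4=19 r5=5 r6=0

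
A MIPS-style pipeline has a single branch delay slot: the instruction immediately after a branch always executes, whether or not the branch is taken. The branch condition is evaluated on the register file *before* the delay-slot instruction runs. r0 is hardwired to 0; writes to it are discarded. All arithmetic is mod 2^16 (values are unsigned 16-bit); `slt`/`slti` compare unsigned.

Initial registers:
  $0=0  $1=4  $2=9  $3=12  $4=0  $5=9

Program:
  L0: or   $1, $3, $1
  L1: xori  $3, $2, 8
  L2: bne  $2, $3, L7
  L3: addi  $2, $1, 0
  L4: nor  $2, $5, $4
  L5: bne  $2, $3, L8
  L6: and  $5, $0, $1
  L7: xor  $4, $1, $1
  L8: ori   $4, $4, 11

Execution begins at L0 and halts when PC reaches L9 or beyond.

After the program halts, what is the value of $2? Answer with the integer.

12

PC=0  or   $1, $3, $1        | $0=0 $1=12 $2=9 $3=12 $4=0 $5=9
PC=1  xori  $3, $2, 8        | $0=0 $1=12 $2=9 $3=1 $4=0 $5=9
PC=2  bne  $2, $3, L7        | $0=0 $1=12 $2=9 $3=1 $4=0 $5=9  [TAKEN]
PC=3  addi  $2, $1, 0        | $0=0 $1=12 $2=12 $3=1 $4=0 $5=9
PC=7  xor  $4, $1, $1        | $0=0 $1=12 $2=12 $3=1 $4=0 $5=9
PC=8  ori   $4, $4, 11       | $0=0 $1=12 $2=12 $3=1 $4=11 $5=9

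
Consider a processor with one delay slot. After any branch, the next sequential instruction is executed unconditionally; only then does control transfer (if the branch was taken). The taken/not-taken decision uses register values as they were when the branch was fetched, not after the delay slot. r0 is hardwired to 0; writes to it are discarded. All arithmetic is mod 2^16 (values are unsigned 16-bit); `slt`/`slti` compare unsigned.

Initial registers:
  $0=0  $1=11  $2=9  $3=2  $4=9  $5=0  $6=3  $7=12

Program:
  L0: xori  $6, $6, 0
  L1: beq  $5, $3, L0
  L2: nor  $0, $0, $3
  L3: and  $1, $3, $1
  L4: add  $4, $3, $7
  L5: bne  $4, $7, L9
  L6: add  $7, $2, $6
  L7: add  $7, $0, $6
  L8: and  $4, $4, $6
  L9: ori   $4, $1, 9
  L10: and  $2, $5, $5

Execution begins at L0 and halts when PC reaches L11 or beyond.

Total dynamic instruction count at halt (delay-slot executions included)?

9

[0] xori  $6, $6, 0  →  {$0:0, $1:11, $2:9, $3:2, $4:9, $5:0, $6:3, $7:12}
[1] beq  $5, $3, L0  →  {$0:0, $1:11, $2:9, $3:2, $4:9, $5:0, $6:3, $7:12}  ⟨branch fallthrough⟩
[2] nor  $0, $0, $3  →  {$0:0, $1:11, $2:9, $3:2, $4:9, $5:0, $6:3, $7:12}
[3] and  $1, $3, $1  →  {$0:0, $1:2, $2:9, $3:2, $4:9, $5:0, $6:3, $7:12}
[4] add  $4, $3, $7  →  {$0:0, $1:2, $2:9, $3:2, $4:14, $5:0, $6:3, $7:12}
[5] bne  $4, $7, L9  →  {$0:0, $1:2, $2:9, $3:2, $4:14, $5:0, $6:3, $7:12}  ⟨branch taken⟩
[6] add  $7, $2, $6  →  {$0:0, $1:2, $2:9, $3:2, $4:14, $5:0, $6:3, $7:12}
[9] ori   $4, $1, 9  →  {$0:0, $1:2, $2:9, $3:2, $4:11, $5:0, $6:3, $7:12}
[10] and  $2, $5, $5  →  {$0:0, $1:2, $2:0, $3:2, $4:11, $5:0, $6:3, $7:12}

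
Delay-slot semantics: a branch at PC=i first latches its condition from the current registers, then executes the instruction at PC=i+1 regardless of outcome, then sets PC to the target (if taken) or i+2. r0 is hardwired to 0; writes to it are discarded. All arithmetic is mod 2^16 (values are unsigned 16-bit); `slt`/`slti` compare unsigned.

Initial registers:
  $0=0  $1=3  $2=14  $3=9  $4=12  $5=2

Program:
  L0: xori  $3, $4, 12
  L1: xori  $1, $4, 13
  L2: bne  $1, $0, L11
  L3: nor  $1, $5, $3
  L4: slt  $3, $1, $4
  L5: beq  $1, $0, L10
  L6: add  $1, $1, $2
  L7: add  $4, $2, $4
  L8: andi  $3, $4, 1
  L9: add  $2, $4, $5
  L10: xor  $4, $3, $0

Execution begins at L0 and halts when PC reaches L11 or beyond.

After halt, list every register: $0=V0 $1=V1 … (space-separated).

$0=0 $1=65533 $2=14 $3=0 $4=12 $5=2

[0] xori  $3, $4, 12  →  {$0:0, $1:3, $2:14, $3:0, $4:12, $5:2}
[1] xori  $1, $4, 13  →  {$0:0, $1:1, $2:14, $3:0, $4:12, $5:2}
[2] bne  $1, $0, L11  →  {$0:0, $1:1, $2:14, $3:0, $4:12, $5:2}  ⟨branch taken⟩
[3] nor  $1, $5, $3  →  {$0:0, $1:65533, $2:14, $3:0, $4:12, $5:2}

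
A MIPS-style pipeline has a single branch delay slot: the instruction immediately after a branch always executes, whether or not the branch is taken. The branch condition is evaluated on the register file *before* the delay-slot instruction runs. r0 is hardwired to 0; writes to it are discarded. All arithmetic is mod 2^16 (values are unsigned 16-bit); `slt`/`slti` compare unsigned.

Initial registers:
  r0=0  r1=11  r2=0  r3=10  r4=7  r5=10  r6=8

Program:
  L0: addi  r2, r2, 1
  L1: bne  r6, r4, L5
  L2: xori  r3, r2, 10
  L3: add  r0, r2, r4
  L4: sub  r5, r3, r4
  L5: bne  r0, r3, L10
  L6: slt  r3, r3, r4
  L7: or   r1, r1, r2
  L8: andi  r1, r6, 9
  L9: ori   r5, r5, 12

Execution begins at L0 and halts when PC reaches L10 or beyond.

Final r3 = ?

[0] addi  r2, r2, 1  →  {r0:0, r1:11, r2:1, r3:10, r4:7, r5:10, r6:8}
[1] bne  r6, r4, L5  →  {r0:0, r1:11, r2:1, r3:10, r4:7, r5:10, r6:8}  ⟨branch taken⟩
[2] xori  r3, r2, 10  →  {r0:0, r1:11, r2:1, r3:11, r4:7, r5:10, r6:8}
[5] bne  r0, r3, L10  →  {r0:0, r1:11, r2:1, r3:11, r4:7, r5:10, r6:8}  ⟨branch taken⟩
[6] slt  r3, r3, r4  →  {r0:0, r1:11, r2:1, r3:0, r4:7, r5:10, r6:8}

0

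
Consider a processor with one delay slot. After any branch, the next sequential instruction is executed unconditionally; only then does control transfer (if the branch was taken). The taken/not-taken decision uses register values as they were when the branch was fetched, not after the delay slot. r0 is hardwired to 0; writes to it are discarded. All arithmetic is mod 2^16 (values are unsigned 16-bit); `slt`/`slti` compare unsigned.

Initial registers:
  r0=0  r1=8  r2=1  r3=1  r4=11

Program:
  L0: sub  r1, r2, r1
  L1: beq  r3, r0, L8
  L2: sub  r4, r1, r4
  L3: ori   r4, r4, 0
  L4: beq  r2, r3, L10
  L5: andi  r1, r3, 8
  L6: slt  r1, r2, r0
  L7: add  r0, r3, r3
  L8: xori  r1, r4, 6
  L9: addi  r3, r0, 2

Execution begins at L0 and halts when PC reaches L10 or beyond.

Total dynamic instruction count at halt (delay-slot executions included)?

6

PC=0  sub  r1, r2, r1        | r0=0 r1=65529 r2=1 r3=1 r4=11
PC=1  beq  r3, r0, L8        | r0=0 r1=65529 r2=1 r3=1 r4=11  [not taken]
PC=2  sub  r4, r1, r4        | r0=0 r1=65529 r2=1 r3=1 r4=65518
PC=3  ori   r4, r4, 0        | r0=0 r1=65529 r2=1 r3=1 r4=65518
PC=4  beq  r2, r3, L10       | r0=0 r1=65529 r2=1 r3=1 r4=65518  [TAKEN]
PC=5  andi  r1, r3, 8        | r0=0 r1=0 r2=1 r3=1 r4=65518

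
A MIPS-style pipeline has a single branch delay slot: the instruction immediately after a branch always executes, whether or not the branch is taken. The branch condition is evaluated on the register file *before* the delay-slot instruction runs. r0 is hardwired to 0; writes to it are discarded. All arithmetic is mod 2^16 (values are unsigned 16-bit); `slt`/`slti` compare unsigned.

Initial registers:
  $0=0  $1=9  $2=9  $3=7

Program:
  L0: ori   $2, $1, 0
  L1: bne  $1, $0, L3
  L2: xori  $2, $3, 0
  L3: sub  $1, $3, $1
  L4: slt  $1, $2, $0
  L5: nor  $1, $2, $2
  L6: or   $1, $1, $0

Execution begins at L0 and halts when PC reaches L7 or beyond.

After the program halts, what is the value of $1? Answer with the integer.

65528

[0] ori   $2, $1, 0  →  {$0:0, $1:9, $2:9, $3:7}
[1] bne  $1, $0, L3  →  {$0:0, $1:9, $2:9, $3:7}  ⟨branch taken⟩
[2] xori  $2, $3, 0  →  {$0:0, $1:9, $2:7, $3:7}
[3] sub  $1, $3, $1  →  {$0:0, $1:65534, $2:7, $3:7}
[4] slt  $1, $2, $0  →  {$0:0, $1:0, $2:7, $3:7}
[5] nor  $1, $2, $2  →  {$0:0, $1:65528, $2:7, $3:7}
[6] or   $1, $1, $0  →  {$0:0, $1:65528, $2:7, $3:7}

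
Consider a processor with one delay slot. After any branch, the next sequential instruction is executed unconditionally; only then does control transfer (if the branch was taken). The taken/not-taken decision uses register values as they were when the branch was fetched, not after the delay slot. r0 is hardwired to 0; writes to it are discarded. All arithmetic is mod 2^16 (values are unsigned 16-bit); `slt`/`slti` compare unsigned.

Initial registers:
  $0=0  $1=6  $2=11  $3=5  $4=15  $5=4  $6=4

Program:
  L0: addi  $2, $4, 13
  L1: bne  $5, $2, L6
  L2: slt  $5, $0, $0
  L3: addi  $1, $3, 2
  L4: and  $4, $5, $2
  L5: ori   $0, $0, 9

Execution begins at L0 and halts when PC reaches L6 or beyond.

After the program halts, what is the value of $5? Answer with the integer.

#0 addi  $2, $4, 13 ; 0/6/28/5/15/4/4
#1 bne  $5, $2, L6 ; 0/6/28/5/15/4/4 ; →target
#2 slt  $5, $0, $0 ; 0/6/28/5/15/0/4

0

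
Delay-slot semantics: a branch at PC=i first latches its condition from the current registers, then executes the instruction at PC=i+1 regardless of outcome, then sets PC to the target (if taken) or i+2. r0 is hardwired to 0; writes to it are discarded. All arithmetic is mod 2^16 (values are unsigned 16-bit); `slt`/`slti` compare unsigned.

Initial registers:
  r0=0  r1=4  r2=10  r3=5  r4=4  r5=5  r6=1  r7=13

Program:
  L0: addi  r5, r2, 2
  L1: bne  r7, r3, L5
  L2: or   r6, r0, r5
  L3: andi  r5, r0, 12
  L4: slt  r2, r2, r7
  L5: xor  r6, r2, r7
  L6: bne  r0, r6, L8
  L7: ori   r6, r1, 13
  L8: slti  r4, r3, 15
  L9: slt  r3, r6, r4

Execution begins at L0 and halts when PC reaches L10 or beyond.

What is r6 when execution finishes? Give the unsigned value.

#0 addi  r5, r2, 2 ; 0/4/10/5/4/12/1/13
#1 bne  r7, r3, L5 ; 0/4/10/5/4/12/1/13 ; →target
#2 or   r6, r0, r5 ; 0/4/10/5/4/12/12/13
#5 xor  r6, r2, r7 ; 0/4/10/5/4/12/7/13
#6 bne  r0, r6, L8 ; 0/4/10/5/4/12/7/13 ; →target
#7 ori   r6, r1, 13 ; 0/4/10/5/4/12/13/13
#8 slti  r4, r3, 15 ; 0/4/10/5/1/12/13/13
#9 slt  r3, r6, r4 ; 0/4/10/0/1/12/13/13

13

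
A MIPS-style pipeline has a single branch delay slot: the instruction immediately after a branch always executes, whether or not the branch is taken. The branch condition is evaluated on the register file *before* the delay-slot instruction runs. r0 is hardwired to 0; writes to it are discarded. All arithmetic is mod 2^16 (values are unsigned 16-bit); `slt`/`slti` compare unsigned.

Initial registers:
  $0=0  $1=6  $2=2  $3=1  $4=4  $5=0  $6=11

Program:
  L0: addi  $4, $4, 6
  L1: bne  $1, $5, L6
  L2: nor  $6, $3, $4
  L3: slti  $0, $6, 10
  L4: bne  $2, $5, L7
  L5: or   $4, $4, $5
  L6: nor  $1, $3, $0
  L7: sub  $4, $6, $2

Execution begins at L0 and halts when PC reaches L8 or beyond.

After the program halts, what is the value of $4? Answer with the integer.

  step pc=0: addi  $4, $4, 6  regs=(0,6,2,1,10,0,11)
  step pc=1: bne  $1, $5, L6  cond=T  regs=(0,6,2,1,10,0,11)
  step pc=2: nor  $6, $3, $4  regs=(0,6,2,1,10,0,65524)
  step pc=6: nor  $1, $3, $0  regs=(0,65534,2,1,10,0,65524)
  step pc=7: sub  $4, $6, $2  regs=(0,65534,2,1,65522,0,65524)

65522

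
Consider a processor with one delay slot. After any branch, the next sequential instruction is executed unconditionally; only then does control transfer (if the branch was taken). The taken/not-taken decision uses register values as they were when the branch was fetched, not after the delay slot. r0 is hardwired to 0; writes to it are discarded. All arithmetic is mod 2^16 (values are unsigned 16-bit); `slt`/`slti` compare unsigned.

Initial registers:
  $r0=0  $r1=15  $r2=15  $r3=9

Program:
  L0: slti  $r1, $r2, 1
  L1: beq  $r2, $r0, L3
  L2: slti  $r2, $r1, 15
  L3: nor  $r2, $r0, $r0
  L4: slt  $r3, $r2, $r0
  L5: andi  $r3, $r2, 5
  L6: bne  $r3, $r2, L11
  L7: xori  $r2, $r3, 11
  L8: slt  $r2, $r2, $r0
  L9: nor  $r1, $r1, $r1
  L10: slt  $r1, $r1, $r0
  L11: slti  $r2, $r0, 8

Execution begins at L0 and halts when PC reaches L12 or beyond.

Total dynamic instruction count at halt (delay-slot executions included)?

PC=0  slti  $r1, $r2, 1      | $r0=0 $r1=0 $r2=15 $r3=9
PC=1  beq  $r2, $r0, L3      | $r0=0 $r1=0 $r2=15 $r3=9  [not taken]
PC=2  slti  $r2, $r1, 15     | $r0=0 $r1=0 $r2=1 $r3=9
PC=3  nor  $r2, $r0, $r0     | $r0=0 $r1=0 $r2=65535 $r3=9
PC=4  slt  $r3, $r2, $r0     | $r0=0 $r1=0 $r2=65535 $r3=0
PC=5  andi  $r3, $r2, 5      | $r0=0 $r1=0 $r2=65535 $r3=5
PC=6  bne  $r3, $r2, L11     | $r0=0 $r1=0 $r2=65535 $r3=5  [TAKEN]
PC=7  xori  $r2, $r3, 11     | $r0=0 $r1=0 $r2=14 $r3=5
PC=11 slti  $r2, $r0, 8      | $r0=0 $r1=0 $r2=1 $r3=5

9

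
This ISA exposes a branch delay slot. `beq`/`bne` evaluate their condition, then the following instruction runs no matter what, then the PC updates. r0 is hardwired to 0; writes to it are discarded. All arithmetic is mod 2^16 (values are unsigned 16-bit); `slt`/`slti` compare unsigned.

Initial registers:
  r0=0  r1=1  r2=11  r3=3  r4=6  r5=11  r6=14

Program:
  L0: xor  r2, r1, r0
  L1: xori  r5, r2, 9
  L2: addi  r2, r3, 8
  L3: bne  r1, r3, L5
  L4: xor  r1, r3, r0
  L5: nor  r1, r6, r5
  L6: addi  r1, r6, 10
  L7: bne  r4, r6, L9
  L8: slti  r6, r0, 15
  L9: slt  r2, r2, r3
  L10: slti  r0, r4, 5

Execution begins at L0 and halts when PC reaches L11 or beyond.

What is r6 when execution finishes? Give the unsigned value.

[0] xor  r2, r1, r0  →  {r0:0, r1:1, r2:1, r3:3, r4:6, r5:11, r6:14}
[1] xori  r5, r2, 9  →  {r0:0, r1:1, r2:1, r3:3, r4:6, r5:8, r6:14}
[2] addi  r2, r3, 8  →  {r0:0, r1:1, r2:11, r3:3, r4:6, r5:8, r6:14}
[3] bne  r1, r3, L5  →  {r0:0, r1:1, r2:11, r3:3, r4:6, r5:8, r6:14}  ⟨branch taken⟩
[4] xor  r1, r3, r0  →  {r0:0, r1:3, r2:11, r3:3, r4:6, r5:8, r6:14}
[5] nor  r1, r6, r5  →  {r0:0, r1:65521, r2:11, r3:3, r4:6, r5:8, r6:14}
[6] addi  r1, r6, 10  →  {r0:0, r1:24, r2:11, r3:3, r4:6, r5:8, r6:14}
[7] bne  r4, r6, L9  →  {r0:0, r1:24, r2:11, r3:3, r4:6, r5:8, r6:14}  ⟨branch taken⟩
[8] slti  r6, r0, 15  →  {r0:0, r1:24, r2:11, r3:3, r4:6, r5:8, r6:1}
[9] slt  r2, r2, r3  →  {r0:0, r1:24, r2:0, r3:3, r4:6, r5:8, r6:1}
[10] slti  r0, r4, 5  →  {r0:0, r1:24, r2:0, r3:3, r4:6, r5:8, r6:1}

1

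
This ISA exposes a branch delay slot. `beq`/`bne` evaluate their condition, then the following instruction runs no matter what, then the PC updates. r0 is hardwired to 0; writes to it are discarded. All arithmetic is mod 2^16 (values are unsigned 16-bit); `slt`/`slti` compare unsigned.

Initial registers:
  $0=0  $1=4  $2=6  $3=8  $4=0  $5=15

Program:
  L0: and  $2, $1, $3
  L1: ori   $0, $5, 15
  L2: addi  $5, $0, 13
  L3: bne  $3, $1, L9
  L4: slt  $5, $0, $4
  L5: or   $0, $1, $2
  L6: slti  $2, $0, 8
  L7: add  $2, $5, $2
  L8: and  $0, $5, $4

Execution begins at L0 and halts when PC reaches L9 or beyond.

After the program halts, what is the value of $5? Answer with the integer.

PC=0  and  $2, $1, $3        | $0=0 $1=4 $2=0 $3=8 $4=0 $5=15
PC=1  ori   $0, $5, 15       | $0=0 $1=4 $2=0 $3=8 $4=0 $5=15
PC=2  addi  $5, $0, 13       | $0=0 $1=4 $2=0 $3=8 $4=0 $5=13
PC=3  bne  $3, $1, L9        | $0=0 $1=4 $2=0 $3=8 $4=0 $5=13  [TAKEN]
PC=4  slt  $5, $0, $4        | $0=0 $1=4 $2=0 $3=8 $4=0 $5=0

0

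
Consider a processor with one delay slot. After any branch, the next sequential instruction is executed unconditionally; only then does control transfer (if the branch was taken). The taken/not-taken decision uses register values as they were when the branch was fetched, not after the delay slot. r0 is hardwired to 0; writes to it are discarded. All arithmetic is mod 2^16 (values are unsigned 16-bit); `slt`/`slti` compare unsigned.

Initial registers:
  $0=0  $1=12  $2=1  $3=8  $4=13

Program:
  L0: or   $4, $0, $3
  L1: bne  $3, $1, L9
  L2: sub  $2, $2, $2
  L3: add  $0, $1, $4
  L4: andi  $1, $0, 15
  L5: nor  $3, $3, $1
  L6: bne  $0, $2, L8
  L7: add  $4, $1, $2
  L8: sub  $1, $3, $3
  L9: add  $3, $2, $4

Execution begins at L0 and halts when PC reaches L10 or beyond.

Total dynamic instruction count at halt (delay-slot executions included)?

4

  step pc=0: or   $4, $0, $3  regs=(0,12,1,8,8)
  step pc=1: bne  $3, $1, L9  cond=T  regs=(0,12,1,8,8)
  step pc=2: sub  $2, $2, $2  regs=(0,12,0,8,8)
  step pc=9: add  $3, $2, $4  regs=(0,12,0,8,8)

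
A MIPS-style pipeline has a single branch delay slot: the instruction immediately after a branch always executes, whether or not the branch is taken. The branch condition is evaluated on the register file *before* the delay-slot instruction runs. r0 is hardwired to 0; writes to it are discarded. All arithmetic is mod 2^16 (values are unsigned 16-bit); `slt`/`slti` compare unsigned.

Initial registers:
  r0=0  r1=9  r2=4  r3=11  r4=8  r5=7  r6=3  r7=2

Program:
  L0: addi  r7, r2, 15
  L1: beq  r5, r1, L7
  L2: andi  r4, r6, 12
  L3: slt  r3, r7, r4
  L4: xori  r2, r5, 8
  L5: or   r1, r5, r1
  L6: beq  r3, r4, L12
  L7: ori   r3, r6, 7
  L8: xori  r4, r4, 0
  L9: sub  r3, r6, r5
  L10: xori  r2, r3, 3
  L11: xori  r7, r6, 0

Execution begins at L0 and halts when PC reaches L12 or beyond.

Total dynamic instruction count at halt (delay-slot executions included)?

[0] addi  r7, r2, 15  →  {r0:0, r1:9, r2:4, r3:11, r4:8, r5:7, r6:3, r7:19}
[1] beq  r5, r1, L7  →  {r0:0, r1:9, r2:4, r3:11, r4:8, r5:7, r6:3, r7:19}  ⟨branch fallthrough⟩
[2] andi  r4, r6, 12  →  {r0:0, r1:9, r2:4, r3:11, r4:0, r5:7, r6:3, r7:19}
[3] slt  r3, r7, r4  →  {r0:0, r1:9, r2:4, r3:0, r4:0, r5:7, r6:3, r7:19}
[4] xori  r2, r5, 8  →  {r0:0, r1:9, r2:15, r3:0, r4:0, r5:7, r6:3, r7:19}
[5] or   r1, r5, r1  →  {r0:0, r1:15, r2:15, r3:0, r4:0, r5:7, r6:3, r7:19}
[6] beq  r3, r4, L12  →  {r0:0, r1:15, r2:15, r3:0, r4:0, r5:7, r6:3, r7:19}  ⟨branch taken⟩
[7] ori   r3, r6, 7  →  {r0:0, r1:15, r2:15, r3:7, r4:0, r5:7, r6:3, r7:19}

8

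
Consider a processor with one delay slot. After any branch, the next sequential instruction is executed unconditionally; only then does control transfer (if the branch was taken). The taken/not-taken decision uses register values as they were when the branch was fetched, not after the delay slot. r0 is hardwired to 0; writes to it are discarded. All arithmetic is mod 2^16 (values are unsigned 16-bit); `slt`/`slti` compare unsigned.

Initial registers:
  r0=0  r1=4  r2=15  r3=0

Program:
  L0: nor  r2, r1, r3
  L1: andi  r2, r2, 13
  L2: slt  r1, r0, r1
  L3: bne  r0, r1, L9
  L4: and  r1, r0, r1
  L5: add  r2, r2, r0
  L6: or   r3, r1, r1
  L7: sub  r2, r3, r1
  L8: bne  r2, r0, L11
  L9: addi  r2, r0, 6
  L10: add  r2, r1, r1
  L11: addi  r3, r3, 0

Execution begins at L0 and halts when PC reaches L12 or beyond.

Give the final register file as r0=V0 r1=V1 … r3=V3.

r0=0 r1=0 r2=0 r3=0

  step pc=0: nor  r2, r1, r3  regs=(0,4,65531,0)
  step pc=1: andi  r2, r2, 13  regs=(0,4,9,0)
  step pc=2: slt  r1, r0, r1  regs=(0,1,9,0)
  step pc=3: bne  r0, r1, L9  cond=T  regs=(0,1,9,0)
  step pc=4: and  r1, r0, r1  regs=(0,0,9,0)
  step pc=9: addi  r2, r0, 6  regs=(0,0,6,0)
  step pc=10: add  r2, r1, r1  regs=(0,0,0,0)
  step pc=11: addi  r3, r3, 0  regs=(0,0,0,0)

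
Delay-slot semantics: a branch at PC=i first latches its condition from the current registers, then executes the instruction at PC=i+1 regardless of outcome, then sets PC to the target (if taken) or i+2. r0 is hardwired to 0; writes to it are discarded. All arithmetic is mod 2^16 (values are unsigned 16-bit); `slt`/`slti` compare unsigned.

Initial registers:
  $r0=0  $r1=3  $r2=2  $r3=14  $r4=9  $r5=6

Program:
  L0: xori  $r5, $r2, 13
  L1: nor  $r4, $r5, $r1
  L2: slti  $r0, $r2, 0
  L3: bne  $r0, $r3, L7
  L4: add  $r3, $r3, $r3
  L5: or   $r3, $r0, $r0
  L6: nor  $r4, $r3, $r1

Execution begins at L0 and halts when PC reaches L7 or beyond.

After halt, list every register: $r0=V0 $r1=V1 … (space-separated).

PC=0  xori  $r5, $r2, 13     | $r0=0 $r1=3 $r2=2 $r3=14 $r4=9 $r5=15
PC=1  nor  $r4, $r5, $r1     | $r0=0 $r1=3 $r2=2 $r3=14 $r4=65520 $r5=15
PC=2  slti  $r0, $r2, 0      | $r0=0 $r1=3 $r2=2 $r3=14 $r4=65520 $r5=15
PC=3  bne  $r0, $r3, L7      | $r0=0 $r1=3 $r2=2 $r3=14 $r4=65520 $r5=15  [TAKEN]
PC=4  add  $r3, $r3, $r3     | $r0=0 $r1=3 $r2=2 $r3=28 $r4=65520 $r5=15

$r0=0 $r1=3 $r2=2 $r3=28 $r4=65520 $r5=15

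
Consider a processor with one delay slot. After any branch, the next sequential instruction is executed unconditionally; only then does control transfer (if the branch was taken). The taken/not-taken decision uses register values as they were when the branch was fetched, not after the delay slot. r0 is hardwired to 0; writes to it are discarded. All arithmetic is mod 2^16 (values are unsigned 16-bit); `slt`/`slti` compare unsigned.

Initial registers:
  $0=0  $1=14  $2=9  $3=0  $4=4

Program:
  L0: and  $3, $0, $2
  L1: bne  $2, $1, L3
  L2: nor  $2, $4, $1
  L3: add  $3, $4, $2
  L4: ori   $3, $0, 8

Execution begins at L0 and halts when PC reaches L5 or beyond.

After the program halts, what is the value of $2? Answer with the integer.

  step pc=0: and  $3, $0, $2  regs=(0,14,9,0,4)
  step pc=1: bne  $2, $1, L3  cond=T  regs=(0,14,9,0,4)
  step pc=2: nor  $2, $4, $1  regs=(0,14,65521,0,4)
  step pc=3: add  $3, $4, $2  regs=(0,14,65521,65525,4)
  step pc=4: ori   $3, $0, 8  regs=(0,14,65521,8,4)

65521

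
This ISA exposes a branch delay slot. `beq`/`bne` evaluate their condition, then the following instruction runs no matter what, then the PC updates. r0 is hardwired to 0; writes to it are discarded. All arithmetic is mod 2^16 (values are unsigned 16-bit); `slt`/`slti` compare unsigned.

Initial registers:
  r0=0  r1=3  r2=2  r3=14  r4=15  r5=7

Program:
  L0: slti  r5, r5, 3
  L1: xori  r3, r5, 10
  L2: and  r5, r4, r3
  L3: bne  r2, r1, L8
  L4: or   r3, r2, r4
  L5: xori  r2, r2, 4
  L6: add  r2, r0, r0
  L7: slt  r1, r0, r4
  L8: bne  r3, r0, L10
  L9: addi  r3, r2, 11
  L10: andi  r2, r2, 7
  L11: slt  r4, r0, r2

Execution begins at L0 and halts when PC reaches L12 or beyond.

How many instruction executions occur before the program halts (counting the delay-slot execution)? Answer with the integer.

9

[0] slti  r5, r5, 3  →  {r0:0, r1:3, r2:2, r3:14, r4:15, r5:0}
[1] xori  r3, r5, 10  →  {r0:0, r1:3, r2:2, r3:10, r4:15, r5:0}
[2] and  r5, r4, r3  →  {r0:0, r1:3, r2:2, r3:10, r4:15, r5:10}
[3] bne  r2, r1, L8  →  {r0:0, r1:3, r2:2, r3:10, r4:15, r5:10}  ⟨branch taken⟩
[4] or   r3, r2, r4  →  {r0:0, r1:3, r2:2, r3:15, r4:15, r5:10}
[8] bne  r3, r0, L10  →  {r0:0, r1:3, r2:2, r3:15, r4:15, r5:10}  ⟨branch taken⟩
[9] addi  r3, r2, 11  →  {r0:0, r1:3, r2:2, r3:13, r4:15, r5:10}
[10] andi  r2, r2, 7  →  {r0:0, r1:3, r2:2, r3:13, r4:15, r5:10}
[11] slt  r4, r0, r2  →  {r0:0, r1:3, r2:2, r3:13, r4:1, r5:10}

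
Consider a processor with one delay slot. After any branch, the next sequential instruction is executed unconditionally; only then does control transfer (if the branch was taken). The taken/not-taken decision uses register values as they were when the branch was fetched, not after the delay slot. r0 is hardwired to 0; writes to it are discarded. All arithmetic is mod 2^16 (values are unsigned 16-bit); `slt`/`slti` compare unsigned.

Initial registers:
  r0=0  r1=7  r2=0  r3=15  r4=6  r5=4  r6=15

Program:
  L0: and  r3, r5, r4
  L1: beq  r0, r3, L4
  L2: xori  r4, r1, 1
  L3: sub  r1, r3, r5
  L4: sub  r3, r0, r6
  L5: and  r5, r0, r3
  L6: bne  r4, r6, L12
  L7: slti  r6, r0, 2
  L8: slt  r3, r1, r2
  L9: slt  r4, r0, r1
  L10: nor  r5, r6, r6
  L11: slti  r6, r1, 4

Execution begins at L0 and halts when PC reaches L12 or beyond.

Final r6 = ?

PC=0  and  r3, r5, r4        | r0=0 r1=7 r2=0 r3=4 r4=6 r5=4 r6=15
PC=1  beq  r0, r3, L4        | r0=0 r1=7 r2=0 r3=4 r4=6 r5=4 r6=15  [not taken]
PC=2  xori  r4, r1, 1        | r0=0 r1=7 r2=0 r3=4 r4=6 r5=4 r6=15
PC=3  sub  r1, r3, r5        | r0=0 r1=0 r2=0 r3=4 r4=6 r5=4 r6=15
PC=4  sub  r3, r0, r6        | r0=0 r1=0 r2=0 r3=65521 r4=6 r5=4 r6=15
PC=5  and  r5, r0, r3        | r0=0 r1=0 r2=0 r3=65521 r4=6 r5=0 r6=15
PC=6  bne  r4, r6, L12       | r0=0 r1=0 r2=0 r3=65521 r4=6 r5=0 r6=15  [TAKEN]
PC=7  slti  r6, r0, 2        | r0=0 r1=0 r2=0 r3=65521 r4=6 r5=0 r6=1

1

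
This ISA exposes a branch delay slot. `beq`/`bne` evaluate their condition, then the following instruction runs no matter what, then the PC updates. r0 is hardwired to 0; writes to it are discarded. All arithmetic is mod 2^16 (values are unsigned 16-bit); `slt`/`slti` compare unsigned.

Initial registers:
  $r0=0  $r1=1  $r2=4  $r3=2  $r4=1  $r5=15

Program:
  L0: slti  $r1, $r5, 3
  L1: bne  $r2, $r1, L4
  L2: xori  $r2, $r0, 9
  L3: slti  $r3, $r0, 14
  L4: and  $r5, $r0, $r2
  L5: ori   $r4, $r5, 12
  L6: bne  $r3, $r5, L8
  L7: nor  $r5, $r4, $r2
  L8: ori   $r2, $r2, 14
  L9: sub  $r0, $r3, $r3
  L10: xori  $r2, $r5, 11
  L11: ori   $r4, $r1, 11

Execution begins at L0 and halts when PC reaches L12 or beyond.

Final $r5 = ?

#0 slti  $r1, $r5, 3 ; 0/0/4/2/1/15
#1 bne  $r2, $r1, L4 ; 0/0/4/2/1/15 ; →target
#2 xori  $r2, $r0, 9 ; 0/0/9/2/1/15
#4 and  $r5, $r0, $r2 ; 0/0/9/2/1/0
#5 ori   $r4, $r5, 12 ; 0/0/9/2/12/0
#6 bne  $r3, $r5, L8 ; 0/0/9/2/12/0 ; →target
#7 nor  $r5, $r4, $r2 ; 0/0/9/2/12/65522
#8 ori   $r2, $r2, 14 ; 0/0/15/2/12/65522
#9 sub  $r0, $r3, $r3 ; 0/0/15/2/12/65522
#10 xori  $r2, $r5, 11 ; 0/0/65529/2/12/65522
#11 ori   $r4, $r1, 11 ; 0/0/65529/2/11/65522

65522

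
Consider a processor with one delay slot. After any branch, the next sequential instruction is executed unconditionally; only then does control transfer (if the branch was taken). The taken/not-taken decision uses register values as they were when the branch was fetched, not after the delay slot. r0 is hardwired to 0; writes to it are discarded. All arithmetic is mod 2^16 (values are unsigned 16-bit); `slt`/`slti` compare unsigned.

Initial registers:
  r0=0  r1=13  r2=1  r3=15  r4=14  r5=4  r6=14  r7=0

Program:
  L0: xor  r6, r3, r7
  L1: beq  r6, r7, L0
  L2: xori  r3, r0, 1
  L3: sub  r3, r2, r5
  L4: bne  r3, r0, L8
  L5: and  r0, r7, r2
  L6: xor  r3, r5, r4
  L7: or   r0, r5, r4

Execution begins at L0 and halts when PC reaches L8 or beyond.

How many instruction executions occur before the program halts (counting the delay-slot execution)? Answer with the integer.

PC=0  xor  r6, r3, r7        | r0=0 r1=13 r2=1 r3=15 r4=14 r5=4 r6=15 r7=0
PC=1  beq  r6, r7, L0        | r0=0 r1=13 r2=1 r3=15 r4=14 r5=4 r6=15 r7=0  [not taken]
PC=2  xori  r3, r0, 1        | r0=0 r1=13 r2=1 r3=1 r4=14 r5=4 r6=15 r7=0
PC=3  sub  r3, r2, r5        | r0=0 r1=13 r2=1 r3=65533 r4=14 r5=4 r6=15 r7=0
PC=4  bne  r3, r0, L8        | r0=0 r1=13 r2=1 r3=65533 r4=14 r5=4 r6=15 r7=0  [TAKEN]
PC=5  and  r0, r7, r2        | r0=0 r1=13 r2=1 r3=65533 r4=14 r5=4 r6=15 r7=0

6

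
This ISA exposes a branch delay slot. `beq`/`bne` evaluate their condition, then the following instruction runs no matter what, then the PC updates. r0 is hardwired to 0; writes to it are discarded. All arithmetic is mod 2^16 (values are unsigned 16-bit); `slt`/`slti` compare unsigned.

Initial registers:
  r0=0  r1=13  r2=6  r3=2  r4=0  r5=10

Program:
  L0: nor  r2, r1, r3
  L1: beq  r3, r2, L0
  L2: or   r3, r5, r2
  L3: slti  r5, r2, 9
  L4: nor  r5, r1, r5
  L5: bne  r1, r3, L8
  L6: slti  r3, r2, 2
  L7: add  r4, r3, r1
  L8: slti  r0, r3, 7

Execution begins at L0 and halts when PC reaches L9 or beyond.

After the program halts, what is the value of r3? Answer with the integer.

[0] nor  r2, r1, r3  →  {r0:0, r1:13, r2:65520, r3:2, r4:0, r5:10}
[1] beq  r3, r2, L0  →  {r0:0, r1:13, r2:65520, r3:2, r4:0, r5:10}  ⟨branch fallthrough⟩
[2] or   r3, r5, r2  →  {r0:0, r1:13, r2:65520, r3:65530, r4:0, r5:10}
[3] slti  r5, r2, 9  →  {r0:0, r1:13, r2:65520, r3:65530, r4:0, r5:0}
[4] nor  r5, r1, r5  →  {r0:0, r1:13, r2:65520, r3:65530, r4:0, r5:65522}
[5] bne  r1, r3, L8  →  {r0:0, r1:13, r2:65520, r3:65530, r4:0, r5:65522}  ⟨branch taken⟩
[6] slti  r3, r2, 2  →  {r0:0, r1:13, r2:65520, r3:0, r4:0, r5:65522}
[8] slti  r0, r3, 7  →  {r0:0, r1:13, r2:65520, r3:0, r4:0, r5:65522}

0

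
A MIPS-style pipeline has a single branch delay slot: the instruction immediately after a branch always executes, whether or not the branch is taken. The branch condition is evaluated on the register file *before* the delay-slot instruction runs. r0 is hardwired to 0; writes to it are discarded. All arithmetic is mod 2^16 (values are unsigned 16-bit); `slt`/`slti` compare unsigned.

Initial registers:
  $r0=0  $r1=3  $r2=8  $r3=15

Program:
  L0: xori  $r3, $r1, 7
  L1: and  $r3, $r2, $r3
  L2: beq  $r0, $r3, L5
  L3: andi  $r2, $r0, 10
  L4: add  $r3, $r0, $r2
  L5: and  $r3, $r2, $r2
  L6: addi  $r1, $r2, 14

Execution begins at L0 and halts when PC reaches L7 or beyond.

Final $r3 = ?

  step pc=0: xori  $r3, $r1, 7  regs=(0,3,8,4)
  step pc=1: and  $r3, $r2, $r3  regs=(0,3,8,0)
  step pc=2: beq  $r0, $r3, L5  cond=T  regs=(0,3,8,0)
  step pc=3: andi  $r2, $r0, 10  regs=(0,3,0,0)
  step pc=5: and  $r3, $r2, $r2  regs=(0,3,0,0)
  step pc=6: addi  $r1, $r2, 14  regs=(0,14,0,0)

0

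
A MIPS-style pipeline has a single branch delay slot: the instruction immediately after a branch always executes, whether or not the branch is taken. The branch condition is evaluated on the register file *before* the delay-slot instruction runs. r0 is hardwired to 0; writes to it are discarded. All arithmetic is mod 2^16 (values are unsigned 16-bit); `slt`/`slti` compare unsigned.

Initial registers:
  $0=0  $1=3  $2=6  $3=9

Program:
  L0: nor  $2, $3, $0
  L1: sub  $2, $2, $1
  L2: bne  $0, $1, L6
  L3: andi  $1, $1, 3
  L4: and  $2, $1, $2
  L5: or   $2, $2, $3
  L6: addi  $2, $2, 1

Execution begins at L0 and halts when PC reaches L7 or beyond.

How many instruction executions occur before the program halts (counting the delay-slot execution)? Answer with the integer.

PC=0  nor  $2, $3, $0        | $0=0 $1=3 $2=65526 $3=9
PC=1  sub  $2, $2, $1        | $0=0 $1=3 $2=65523 $3=9
PC=2  bne  $0, $1, L6        | $0=0 $1=3 $2=65523 $3=9  [TAKEN]
PC=3  andi  $1, $1, 3        | $0=0 $1=3 $2=65523 $3=9
PC=6  addi  $2, $2, 1        | $0=0 $1=3 $2=65524 $3=9

5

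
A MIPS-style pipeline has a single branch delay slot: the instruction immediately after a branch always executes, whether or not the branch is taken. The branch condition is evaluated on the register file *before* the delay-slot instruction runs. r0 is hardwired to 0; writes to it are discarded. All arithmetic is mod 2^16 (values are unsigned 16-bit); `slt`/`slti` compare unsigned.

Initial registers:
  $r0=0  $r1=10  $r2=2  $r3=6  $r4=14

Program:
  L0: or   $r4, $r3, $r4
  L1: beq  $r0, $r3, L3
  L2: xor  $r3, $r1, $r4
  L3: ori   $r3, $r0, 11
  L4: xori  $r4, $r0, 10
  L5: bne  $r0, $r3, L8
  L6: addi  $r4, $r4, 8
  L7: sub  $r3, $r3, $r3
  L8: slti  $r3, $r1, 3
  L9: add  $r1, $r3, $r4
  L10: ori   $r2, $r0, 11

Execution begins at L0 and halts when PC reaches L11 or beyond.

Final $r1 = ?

18

#0 or   $r4, $r3, $r4 ; 0/10/2/6/14
#1 beq  $r0, $r3, L3 ; 0/10/2/6/14 ; →fallthru
#2 xor  $r3, $r1, $r4 ; 0/10/2/4/14
#3 ori   $r3, $r0, 11 ; 0/10/2/11/14
#4 xori  $r4, $r0, 10 ; 0/10/2/11/10
#5 bne  $r0, $r3, L8 ; 0/10/2/11/10 ; →target
#6 addi  $r4, $r4, 8 ; 0/10/2/11/18
#8 slti  $r3, $r1, 3 ; 0/10/2/0/18
#9 add  $r1, $r3, $r4 ; 0/18/2/0/18
#10 ori   $r2, $r0, 11 ; 0/18/11/0/18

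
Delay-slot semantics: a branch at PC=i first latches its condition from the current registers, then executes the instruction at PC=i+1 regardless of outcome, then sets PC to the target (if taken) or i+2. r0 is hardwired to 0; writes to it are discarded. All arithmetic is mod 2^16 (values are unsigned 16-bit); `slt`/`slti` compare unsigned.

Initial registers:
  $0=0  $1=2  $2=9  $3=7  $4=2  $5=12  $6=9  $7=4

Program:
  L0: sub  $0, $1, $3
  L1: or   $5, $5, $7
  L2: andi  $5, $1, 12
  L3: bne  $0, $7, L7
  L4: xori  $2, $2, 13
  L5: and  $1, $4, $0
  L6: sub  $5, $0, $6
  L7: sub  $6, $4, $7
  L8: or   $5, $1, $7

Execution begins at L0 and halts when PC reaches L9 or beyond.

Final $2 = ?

4

#0 sub  $0, $1, $3 ; 0/2/9/7/2/12/9/4
#1 or   $5, $5, $7 ; 0/2/9/7/2/12/9/4
#2 andi  $5, $1, 12 ; 0/2/9/7/2/0/9/4
#3 bne  $0, $7, L7 ; 0/2/9/7/2/0/9/4 ; →target
#4 xori  $2, $2, 13 ; 0/2/4/7/2/0/9/4
#7 sub  $6, $4, $7 ; 0/2/4/7/2/0/65534/4
#8 or   $5, $1, $7 ; 0/2/4/7/2/6/65534/4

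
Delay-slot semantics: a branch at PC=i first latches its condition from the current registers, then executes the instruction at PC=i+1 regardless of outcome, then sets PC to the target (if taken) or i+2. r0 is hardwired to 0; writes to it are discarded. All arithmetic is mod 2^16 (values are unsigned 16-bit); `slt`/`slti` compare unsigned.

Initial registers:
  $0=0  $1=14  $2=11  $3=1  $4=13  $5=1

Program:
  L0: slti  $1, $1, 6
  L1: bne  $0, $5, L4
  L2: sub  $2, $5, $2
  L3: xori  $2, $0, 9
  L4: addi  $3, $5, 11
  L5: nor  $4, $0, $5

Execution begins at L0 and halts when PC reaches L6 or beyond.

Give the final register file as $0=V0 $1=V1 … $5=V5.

$0=0 $1=0 $2=65526 $3=12 $4=65534 $5=1

#0 slti  $1, $1, 6 ; 0/0/11/1/13/1
#1 bne  $0, $5, L4 ; 0/0/11/1/13/1 ; →target
#2 sub  $2, $5, $2 ; 0/0/65526/1/13/1
#4 addi  $3, $5, 11 ; 0/0/65526/12/13/1
#5 nor  $4, $0, $5 ; 0/0/65526/12/65534/1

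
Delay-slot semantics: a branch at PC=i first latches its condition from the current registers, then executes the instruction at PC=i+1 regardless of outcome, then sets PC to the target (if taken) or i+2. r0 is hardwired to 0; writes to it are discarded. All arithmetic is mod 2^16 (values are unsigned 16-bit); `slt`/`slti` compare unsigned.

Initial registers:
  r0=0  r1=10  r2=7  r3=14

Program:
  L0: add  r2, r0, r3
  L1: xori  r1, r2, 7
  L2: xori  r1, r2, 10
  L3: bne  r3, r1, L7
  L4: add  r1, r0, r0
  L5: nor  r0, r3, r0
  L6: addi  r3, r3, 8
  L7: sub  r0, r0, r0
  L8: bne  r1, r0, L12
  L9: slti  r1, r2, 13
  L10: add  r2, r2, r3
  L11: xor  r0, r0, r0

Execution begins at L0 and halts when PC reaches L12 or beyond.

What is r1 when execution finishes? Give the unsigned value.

0

#0 add  r2, r0, r3 ; 0/10/14/14
#1 xori  r1, r2, 7 ; 0/9/14/14
#2 xori  r1, r2, 10 ; 0/4/14/14
#3 bne  r3, r1, L7 ; 0/4/14/14 ; →target
#4 add  r1, r0, r0 ; 0/0/14/14
#7 sub  r0, r0, r0 ; 0/0/14/14
#8 bne  r1, r0, L12 ; 0/0/14/14 ; →fallthru
#9 slti  r1, r2, 13 ; 0/0/14/14
#10 add  r2, r2, r3 ; 0/0/28/14
#11 xor  r0, r0, r0 ; 0/0/28/14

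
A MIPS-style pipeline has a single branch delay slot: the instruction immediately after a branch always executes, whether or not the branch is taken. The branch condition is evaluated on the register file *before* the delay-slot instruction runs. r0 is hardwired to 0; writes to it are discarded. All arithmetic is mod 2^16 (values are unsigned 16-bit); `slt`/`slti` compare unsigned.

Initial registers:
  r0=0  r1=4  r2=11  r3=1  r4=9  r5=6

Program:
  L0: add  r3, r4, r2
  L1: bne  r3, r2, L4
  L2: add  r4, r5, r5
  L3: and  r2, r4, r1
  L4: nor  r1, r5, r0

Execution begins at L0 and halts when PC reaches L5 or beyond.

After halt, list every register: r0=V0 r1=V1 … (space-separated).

#0 add  r3, r4, r2 ; 0/4/11/20/9/6
#1 bne  r3, r2, L4 ; 0/4/11/20/9/6 ; →target
#2 add  r4, r5, r5 ; 0/4/11/20/12/6
#4 nor  r1, r5, r0 ; 0/65529/11/20/12/6

r0=0 r1=65529 r2=11 r3=20 r4=12 r5=6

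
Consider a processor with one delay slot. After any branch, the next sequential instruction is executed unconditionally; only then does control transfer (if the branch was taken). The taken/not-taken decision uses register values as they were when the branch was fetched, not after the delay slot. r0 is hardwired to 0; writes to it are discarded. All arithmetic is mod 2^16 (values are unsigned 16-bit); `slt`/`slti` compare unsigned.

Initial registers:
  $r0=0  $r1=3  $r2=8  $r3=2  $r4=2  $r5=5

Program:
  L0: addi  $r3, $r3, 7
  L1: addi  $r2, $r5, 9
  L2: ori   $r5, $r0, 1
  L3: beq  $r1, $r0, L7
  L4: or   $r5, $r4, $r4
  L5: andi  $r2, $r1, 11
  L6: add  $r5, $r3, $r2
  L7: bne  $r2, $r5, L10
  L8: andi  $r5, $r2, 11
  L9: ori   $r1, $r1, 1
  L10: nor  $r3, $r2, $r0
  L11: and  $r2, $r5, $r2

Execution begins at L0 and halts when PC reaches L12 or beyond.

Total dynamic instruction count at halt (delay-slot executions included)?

11

PC=0  addi  $r3, $r3, 7      | $r0=0 $r1=3 $r2=8 $r3=9 $r4=2 $r5=5
PC=1  addi  $r2, $r5, 9      | $r0=0 $r1=3 $r2=14 $r3=9 $r4=2 $r5=5
PC=2  ori   $r5, $r0, 1      | $r0=0 $r1=3 $r2=14 $r3=9 $r4=2 $r5=1
PC=3  beq  $r1, $r0, L7      | $r0=0 $r1=3 $r2=14 $r3=9 $r4=2 $r5=1  [not taken]
PC=4  or   $r5, $r4, $r4     | $r0=0 $r1=3 $r2=14 $r3=9 $r4=2 $r5=2
PC=5  andi  $r2, $r1, 11     | $r0=0 $r1=3 $r2=3 $r3=9 $r4=2 $r5=2
PC=6  add  $r5, $r3, $r2     | $r0=0 $r1=3 $r2=3 $r3=9 $r4=2 $r5=12
PC=7  bne  $r2, $r5, L10     | $r0=0 $r1=3 $r2=3 $r3=9 $r4=2 $r5=12  [TAKEN]
PC=8  andi  $r5, $r2, 11     | $r0=0 $r1=3 $r2=3 $r3=9 $r4=2 $r5=3
PC=10 nor  $r3, $r2, $r0     | $r0=0 $r1=3 $r2=3 $r3=65532 $r4=2 $r5=3
PC=11 and  $r2, $r5, $r2     | $r0=0 $r1=3 $r2=3 $r3=65532 $r4=2 $r5=3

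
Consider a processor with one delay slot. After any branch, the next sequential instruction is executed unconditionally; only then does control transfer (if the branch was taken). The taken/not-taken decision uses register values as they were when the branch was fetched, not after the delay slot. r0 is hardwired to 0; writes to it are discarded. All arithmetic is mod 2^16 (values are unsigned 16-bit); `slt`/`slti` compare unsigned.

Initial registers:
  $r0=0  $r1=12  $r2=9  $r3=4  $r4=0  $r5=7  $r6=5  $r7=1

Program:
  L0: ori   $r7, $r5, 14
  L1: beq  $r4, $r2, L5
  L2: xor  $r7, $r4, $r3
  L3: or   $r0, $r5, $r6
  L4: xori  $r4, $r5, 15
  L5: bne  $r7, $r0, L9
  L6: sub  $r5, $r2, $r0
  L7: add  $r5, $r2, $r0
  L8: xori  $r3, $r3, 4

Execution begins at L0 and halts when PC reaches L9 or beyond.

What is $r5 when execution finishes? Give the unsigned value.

[0] ori   $r7, $r5, 14  →  {$r0:0, $r1:12, $r2:9, $r3:4, $r4:0, $r5:7, $r6:5, $r7:15}
[1] beq  $r4, $r2, L5  →  {$r0:0, $r1:12, $r2:9, $r3:4, $r4:0, $r5:7, $r6:5, $r7:15}  ⟨branch fallthrough⟩
[2] xor  $r7, $r4, $r3  →  {$r0:0, $r1:12, $r2:9, $r3:4, $r4:0, $r5:7, $r6:5, $r7:4}
[3] or   $r0, $r5, $r6  →  {$r0:0, $r1:12, $r2:9, $r3:4, $r4:0, $r5:7, $r6:5, $r7:4}
[4] xori  $r4, $r5, 15  →  {$r0:0, $r1:12, $r2:9, $r3:4, $r4:8, $r5:7, $r6:5, $r7:4}
[5] bne  $r7, $r0, L9  →  {$r0:0, $r1:12, $r2:9, $r3:4, $r4:8, $r5:7, $r6:5, $r7:4}  ⟨branch taken⟩
[6] sub  $r5, $r2, $r0  →  {$r0:0, $r1:12, $r2:9, $r3:4, $r4:8, $r5:9, $r6:5, $r7:4}

9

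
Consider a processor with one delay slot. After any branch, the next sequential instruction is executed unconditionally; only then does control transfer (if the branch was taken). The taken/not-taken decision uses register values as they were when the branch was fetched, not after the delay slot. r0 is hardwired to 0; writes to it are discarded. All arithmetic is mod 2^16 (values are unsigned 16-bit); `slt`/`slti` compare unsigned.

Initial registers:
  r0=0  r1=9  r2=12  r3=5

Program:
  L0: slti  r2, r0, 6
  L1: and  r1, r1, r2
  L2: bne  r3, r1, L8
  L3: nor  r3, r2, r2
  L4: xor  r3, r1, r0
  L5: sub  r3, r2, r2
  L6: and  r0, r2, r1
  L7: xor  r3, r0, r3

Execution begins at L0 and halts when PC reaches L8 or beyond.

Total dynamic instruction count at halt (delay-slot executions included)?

[0] slti  r2, r0, 6  →  {r0:0, r1:9, r2:1, r3:5}
[1] and  r1, r1, r2  →  {r0:0, r1:1, r2:1, r3:5}
[2] bne  r3, r1, L8  →  {r0:0, r1:1, r2:1, r3:5}  ⟨branch taken⟩
[3] nor  r3, r2, r2  →  {r0:0, r1:1, r2:1, r3:65534}

4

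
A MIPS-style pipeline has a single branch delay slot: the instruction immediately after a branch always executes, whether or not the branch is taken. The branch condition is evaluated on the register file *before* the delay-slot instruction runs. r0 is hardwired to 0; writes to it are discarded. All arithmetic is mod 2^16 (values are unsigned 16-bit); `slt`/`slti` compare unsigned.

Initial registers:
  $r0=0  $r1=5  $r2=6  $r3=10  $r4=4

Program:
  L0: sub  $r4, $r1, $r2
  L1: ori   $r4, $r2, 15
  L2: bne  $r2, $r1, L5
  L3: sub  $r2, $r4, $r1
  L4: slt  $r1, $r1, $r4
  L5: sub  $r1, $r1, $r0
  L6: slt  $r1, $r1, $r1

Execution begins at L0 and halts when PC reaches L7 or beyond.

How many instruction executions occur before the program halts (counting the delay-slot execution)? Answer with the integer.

6

#0 sub  $r4, $r1, $r2 ; 0/5/6/10/65535
#1 ori   $r4, $r2, 15 ; 0/5/6/10/15
#2 bne  $r2, $r1, L5 ; 0/5/6/10/15 ; →target
#3 sub  $r2, $r4, $r1 ; 0/5/10/10/15
#5 sub  $r1, $r1, $r0 ; 0/5/10/10/15
#6 slt  $r1, $r1, $r1 ; 0/0/10/10/15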